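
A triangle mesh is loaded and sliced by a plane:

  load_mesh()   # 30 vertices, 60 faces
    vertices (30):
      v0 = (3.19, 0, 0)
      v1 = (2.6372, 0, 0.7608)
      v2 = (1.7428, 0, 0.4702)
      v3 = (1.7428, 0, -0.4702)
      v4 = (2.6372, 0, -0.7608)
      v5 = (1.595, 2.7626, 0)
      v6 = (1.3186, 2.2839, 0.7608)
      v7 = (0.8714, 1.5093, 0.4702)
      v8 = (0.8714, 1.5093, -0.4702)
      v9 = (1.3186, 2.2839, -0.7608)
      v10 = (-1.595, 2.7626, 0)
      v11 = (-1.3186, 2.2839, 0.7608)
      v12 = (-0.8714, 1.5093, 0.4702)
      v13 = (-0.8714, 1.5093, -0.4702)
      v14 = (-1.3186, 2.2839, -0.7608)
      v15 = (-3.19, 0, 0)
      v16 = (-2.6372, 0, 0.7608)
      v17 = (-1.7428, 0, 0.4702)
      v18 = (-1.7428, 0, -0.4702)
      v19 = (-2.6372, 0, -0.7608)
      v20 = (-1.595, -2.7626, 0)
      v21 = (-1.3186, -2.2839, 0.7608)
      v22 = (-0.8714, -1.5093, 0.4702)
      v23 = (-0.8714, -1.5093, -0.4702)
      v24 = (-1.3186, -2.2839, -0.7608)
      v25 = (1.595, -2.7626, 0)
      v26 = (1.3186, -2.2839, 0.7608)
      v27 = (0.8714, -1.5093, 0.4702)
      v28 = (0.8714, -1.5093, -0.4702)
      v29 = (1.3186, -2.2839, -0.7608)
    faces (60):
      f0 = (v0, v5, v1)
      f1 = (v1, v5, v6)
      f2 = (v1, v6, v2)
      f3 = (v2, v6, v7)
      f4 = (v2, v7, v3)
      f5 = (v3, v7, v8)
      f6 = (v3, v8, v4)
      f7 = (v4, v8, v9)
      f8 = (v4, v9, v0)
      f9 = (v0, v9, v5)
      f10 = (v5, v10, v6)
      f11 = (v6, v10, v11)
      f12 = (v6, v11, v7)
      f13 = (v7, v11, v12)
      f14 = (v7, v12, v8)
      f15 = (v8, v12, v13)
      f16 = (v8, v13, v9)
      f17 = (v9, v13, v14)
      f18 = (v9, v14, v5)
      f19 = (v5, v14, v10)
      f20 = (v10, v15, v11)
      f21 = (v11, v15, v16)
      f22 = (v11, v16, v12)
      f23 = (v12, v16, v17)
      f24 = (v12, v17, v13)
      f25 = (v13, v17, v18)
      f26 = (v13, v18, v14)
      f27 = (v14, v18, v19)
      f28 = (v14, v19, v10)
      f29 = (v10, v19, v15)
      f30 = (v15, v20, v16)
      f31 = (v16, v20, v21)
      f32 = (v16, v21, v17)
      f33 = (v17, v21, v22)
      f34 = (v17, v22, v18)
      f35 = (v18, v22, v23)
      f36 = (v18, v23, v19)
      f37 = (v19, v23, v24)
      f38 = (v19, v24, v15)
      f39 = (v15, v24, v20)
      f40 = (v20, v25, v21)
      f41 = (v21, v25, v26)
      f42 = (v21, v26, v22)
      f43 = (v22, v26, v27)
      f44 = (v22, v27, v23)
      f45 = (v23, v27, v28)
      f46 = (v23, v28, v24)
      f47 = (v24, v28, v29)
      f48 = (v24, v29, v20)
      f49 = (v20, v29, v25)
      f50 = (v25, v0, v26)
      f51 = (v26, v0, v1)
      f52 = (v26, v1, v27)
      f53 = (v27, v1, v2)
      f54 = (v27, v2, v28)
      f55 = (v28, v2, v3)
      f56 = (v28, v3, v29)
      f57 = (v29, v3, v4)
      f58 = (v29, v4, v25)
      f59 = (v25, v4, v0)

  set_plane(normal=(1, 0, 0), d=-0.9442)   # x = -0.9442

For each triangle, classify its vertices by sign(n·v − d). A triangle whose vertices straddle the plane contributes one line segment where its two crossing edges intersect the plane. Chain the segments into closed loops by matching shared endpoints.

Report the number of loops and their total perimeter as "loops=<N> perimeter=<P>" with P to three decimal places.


Straddling triangles (24 of 60):
  (v5,v10,v6) [+-+] → (-0.9442, 2.7626, 0)–(-0.9442, 2.65567, 0.169937)  len=0.2008
  (v6,v10,v11) [+--] → (-0.9442, 2.65567, 0.169937)–(-0.9442, 2.2839, 0.7608)  len=0.6981
  (v6,v11,v7) [+-+] → (-0.9442, 2.2839, 0.7608)–(-0.9442, 2.15148, 0.711119)  len=0.1414
  (v7,v11,v12) [+-+] → (-0.9442, 2.15148, 0.711119)–(-0.9442, 1.6354, 0.517507)  len=0.5512
  (v9,v13,v14) [++-] → (-0.9442, 1.6354, -0.517507)–(-0.9442, 2.2839, -0.7608)  len=0.6926
  (v9,v14,v5) [+-+] → (-0.9442, 2.2839, -0.7608)–(-0.9442, 2.34541, -0.663037)  len=0.1155
  (v5,v14,v10) [+--] → (-0.9442, 2.34541, -0.663037)–(-0.9442, 2.7626, 0)  len=0.7834
  (v11,v16,v12) [--+] → (-0.9442, 1.44707, 0.482181)–(-0.9442, 1.6354, 0.517507)  len=0.1916
  (v12,v16,v17) [+--] → (-0.9442, 1.44707, 0.482181)–(-0.9442, 1.38321, 0.4702)  len=0.0650
  (v12,v17,v13) [+-+] → (-0.9442, 1.38321, 0.4702)–(-0.9442, 1.38321, -0.391635)  len=0.8618
  (v13,v17,v18) [+--] → (-0.9442, 1.38321, -0.391635)–(-0.9442, 1.38321, -0.4702)  len=0.0786
  (v13,v18,v14) [+--] → (-0.9442, 1.38321, -0.4702)–(-0.9442, 1.6354, -0.517507)  len=0.2566
  (v17,v21,v22) [--+] → (-0.9442, -1.6354, 0.517507)–(-0.9442, -1.38321, 0.4702)  len=0.2566
  (v17,v22,v18) [-+-] → (-0.9442, -1.38321, 0.4702)–(-0.9442, -1.38321, 0.391635)  len=0.0786
  (v18,v22,v23) [-++] → (-0.9442, -1.38321, 0.391635)–(-0.9442, -1.38321, -0.4702)  len=0.8618
  (v18,v23,v19) [-+-] → (-0.9442, -1.38321, -0.4702)–(-0.9442, -1.44707, -0.482181)  len=0.0650
  (v19,v23,v24) [-+-] → (-0.9442, -1.44707, -0.482181)–(-0.9442, -1.6354, -0.517507)  len=0.1916
  (v20,v25,v21) [-+-] → (-0.9442, -2.7626, 0)–(-0.9442, -2.34541, 0.663037)  len=0.7834
  (v21,v25,v26) [-++] → (-0.9442, -2.34541, 0.663037)–(-0.9442, -2.2839, 0.7608)  len=0.1155
  (v21,v26,v22) [-++] → (-0.9442, -2.2839, 0.7608)–(-0.9442, -1.6354, 0.517507)  len=0.6926
  (v23,v28,v24) [++-] → (-0.9442, -2.15148, -0.711119)–(-0.9442, -1.6354, -0.517507)  len=0.5512
  (v24,v28,v29) [-++] → (-0.9442, -2.15148, -0.711119)–(-0.9442, -2.2839, -0.7608)  len=0.1414
  (v24,v29,v20) [-+-] → (-0.9442, -2.2839, -0.7608)–(-0.9442, -2.65567, -0.169937)  len=0.6981
  (v20,v29,v25) [-++] → (-0.9442, -2.65567, -0.169937)–(-0.9442, -2.7626, 0)  len=0.2008

Chained into 2 loop(s):
  loop 1: 12 segments, perimeter = 4.6366
  loop 2: 12 segments, perimeter = 4.6366
Total perimeter = 9.273

loops=2 perimeter=9.273


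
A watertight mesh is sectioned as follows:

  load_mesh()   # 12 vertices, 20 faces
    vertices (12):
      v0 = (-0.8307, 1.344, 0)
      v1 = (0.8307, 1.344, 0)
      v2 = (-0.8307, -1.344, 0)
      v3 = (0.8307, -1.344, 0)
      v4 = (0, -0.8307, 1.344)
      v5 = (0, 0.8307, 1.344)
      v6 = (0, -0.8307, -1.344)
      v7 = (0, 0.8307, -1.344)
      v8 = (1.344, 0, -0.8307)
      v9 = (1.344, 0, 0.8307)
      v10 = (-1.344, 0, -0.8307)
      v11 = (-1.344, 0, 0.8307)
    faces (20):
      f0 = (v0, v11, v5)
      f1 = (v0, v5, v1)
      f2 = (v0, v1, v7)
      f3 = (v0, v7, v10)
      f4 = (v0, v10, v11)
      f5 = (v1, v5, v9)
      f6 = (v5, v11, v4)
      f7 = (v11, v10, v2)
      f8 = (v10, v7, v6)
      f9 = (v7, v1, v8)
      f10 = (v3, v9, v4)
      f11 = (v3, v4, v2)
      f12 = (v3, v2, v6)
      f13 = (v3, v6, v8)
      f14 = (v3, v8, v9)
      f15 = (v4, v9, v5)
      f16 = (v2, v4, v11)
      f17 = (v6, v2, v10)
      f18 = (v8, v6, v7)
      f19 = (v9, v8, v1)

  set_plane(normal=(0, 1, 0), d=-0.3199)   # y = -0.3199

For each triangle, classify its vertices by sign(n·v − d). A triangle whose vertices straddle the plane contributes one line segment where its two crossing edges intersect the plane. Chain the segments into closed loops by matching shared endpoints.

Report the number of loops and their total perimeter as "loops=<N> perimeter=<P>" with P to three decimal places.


loops=1 perimeter=8.307

Straddling triangles (10 of 20):
  (v5,v11,v4) [++-] → (-0.82643, -0.3199, 1.02837)–(0, -0.3199, 1.344)  len=0.8847
  (v11,v10,v2) [++-] → (-1.22182, -0.3199, -0.632976)–(-1.22182, -0.3199, 0.632976)  len=1.2660
  (v10,v7,v6) [++-] → (0, -0.3199, -1.344)–(-0.82643, -0.3199, -1.02837)  len=0.8847
  (v3,v9,v4) [-+-] → (1.22182, -0.3199, 0.632976)–(0.82643, -0.3199, 1.02837)  len=0.5592
  (v3,v6,v8) [--+] → (0.82643, -0.3199, -1.02837)–(1.22182, -0.3199, -0.632976)  len=0.5592
  (v3,v8,v9) [-++] → (1.22182, -0.3199, -0.632976)–(1.22182, -0.3199, 0.632976)  len=1.2660
  (v4,v9,v5) [-++] → (0.82643, -0.3199, 1.02837)–(0, -0.3199, 1.344)  len=0.8847
  (v2,v4,v11) [--+] → (-0.82643, -0.3199, 1.02837)–(-1.22182, -0.3199, 0.632976)  len=0.5592
  (v6,v2,v10) [--+] → (-1.22182, -0.3199, -0.632976)–(-0.82643, -0.3199, -1.02837)  len=0.5592
  (v8,v6,v7) [+-+] → (0.82643, -0.3199, -1.02837)–(0, -0.3199, -1.344)  len=0.8847

Chained into 1 loop(s):
  loop 1: 10 segments, perimeter = 8.3072
Total perimeter = 8.307


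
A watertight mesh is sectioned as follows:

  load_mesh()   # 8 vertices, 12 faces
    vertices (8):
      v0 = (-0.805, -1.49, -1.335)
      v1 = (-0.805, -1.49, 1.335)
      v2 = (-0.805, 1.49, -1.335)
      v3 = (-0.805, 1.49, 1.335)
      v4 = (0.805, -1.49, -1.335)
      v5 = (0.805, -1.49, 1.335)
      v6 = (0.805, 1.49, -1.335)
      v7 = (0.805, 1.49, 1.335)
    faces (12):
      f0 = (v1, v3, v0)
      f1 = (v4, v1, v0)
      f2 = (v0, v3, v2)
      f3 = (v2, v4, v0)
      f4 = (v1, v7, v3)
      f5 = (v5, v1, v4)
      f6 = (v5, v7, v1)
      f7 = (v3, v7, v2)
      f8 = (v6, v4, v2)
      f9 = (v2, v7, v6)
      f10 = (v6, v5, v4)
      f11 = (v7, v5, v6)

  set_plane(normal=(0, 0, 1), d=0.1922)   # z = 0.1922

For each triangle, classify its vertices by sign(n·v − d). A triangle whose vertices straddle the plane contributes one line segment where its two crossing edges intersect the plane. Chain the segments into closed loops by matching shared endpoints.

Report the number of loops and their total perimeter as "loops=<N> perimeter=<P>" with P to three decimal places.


Straddling triangles (8 of 12):
  (v1,v3,v0) [++-] → (-0.805, 0.214515, 0.1922)–(-0.805, -1.49, 0.1922)  len=1.7045
  (v4,v1,v0) [-+-] → (-0.115896, -1.49, 0.1922)–(-0.805, -1.49, 0.1922)  len=0.6891
  (v0,v3,v2) [-+-] → (-0.805, 0.214515, 0.1922)–(-0.805, 1.49, 0.1922)  len=1.2755
  (v5,v1,v4) [++-] → (-0.115896, -1.49, 0.1922)–(0.805, -1.49, 0.1922)  len=0.9209
  (v3,v7,v2) [++-] → (0.115896, 1.49, 0.1922)–(-0.805, 1.49, 0.1922)  len=0.9209
  (v2,v7,v6) [-+-] → (0.115896, 1.49, 0.1922)–(0.805, 1.49, 0.1922)  len=0.6891
  (v6,v5,v4) [-+-] → (0.805, -0.214515, 0.1922)–(0.805, -1.49, 0.1922)  len=1.2755
  (v7,v5,v6) [++-] → (0.805, -0.214515, 0.1922)–(0.805, 1.49, 0.1922)  len=1.7045

Chained into 1 loop(s):
  loop 1: 8 segments, perimeter = 9.1800
Total perimeter = 9.180

loops=1 perimeter=9.180


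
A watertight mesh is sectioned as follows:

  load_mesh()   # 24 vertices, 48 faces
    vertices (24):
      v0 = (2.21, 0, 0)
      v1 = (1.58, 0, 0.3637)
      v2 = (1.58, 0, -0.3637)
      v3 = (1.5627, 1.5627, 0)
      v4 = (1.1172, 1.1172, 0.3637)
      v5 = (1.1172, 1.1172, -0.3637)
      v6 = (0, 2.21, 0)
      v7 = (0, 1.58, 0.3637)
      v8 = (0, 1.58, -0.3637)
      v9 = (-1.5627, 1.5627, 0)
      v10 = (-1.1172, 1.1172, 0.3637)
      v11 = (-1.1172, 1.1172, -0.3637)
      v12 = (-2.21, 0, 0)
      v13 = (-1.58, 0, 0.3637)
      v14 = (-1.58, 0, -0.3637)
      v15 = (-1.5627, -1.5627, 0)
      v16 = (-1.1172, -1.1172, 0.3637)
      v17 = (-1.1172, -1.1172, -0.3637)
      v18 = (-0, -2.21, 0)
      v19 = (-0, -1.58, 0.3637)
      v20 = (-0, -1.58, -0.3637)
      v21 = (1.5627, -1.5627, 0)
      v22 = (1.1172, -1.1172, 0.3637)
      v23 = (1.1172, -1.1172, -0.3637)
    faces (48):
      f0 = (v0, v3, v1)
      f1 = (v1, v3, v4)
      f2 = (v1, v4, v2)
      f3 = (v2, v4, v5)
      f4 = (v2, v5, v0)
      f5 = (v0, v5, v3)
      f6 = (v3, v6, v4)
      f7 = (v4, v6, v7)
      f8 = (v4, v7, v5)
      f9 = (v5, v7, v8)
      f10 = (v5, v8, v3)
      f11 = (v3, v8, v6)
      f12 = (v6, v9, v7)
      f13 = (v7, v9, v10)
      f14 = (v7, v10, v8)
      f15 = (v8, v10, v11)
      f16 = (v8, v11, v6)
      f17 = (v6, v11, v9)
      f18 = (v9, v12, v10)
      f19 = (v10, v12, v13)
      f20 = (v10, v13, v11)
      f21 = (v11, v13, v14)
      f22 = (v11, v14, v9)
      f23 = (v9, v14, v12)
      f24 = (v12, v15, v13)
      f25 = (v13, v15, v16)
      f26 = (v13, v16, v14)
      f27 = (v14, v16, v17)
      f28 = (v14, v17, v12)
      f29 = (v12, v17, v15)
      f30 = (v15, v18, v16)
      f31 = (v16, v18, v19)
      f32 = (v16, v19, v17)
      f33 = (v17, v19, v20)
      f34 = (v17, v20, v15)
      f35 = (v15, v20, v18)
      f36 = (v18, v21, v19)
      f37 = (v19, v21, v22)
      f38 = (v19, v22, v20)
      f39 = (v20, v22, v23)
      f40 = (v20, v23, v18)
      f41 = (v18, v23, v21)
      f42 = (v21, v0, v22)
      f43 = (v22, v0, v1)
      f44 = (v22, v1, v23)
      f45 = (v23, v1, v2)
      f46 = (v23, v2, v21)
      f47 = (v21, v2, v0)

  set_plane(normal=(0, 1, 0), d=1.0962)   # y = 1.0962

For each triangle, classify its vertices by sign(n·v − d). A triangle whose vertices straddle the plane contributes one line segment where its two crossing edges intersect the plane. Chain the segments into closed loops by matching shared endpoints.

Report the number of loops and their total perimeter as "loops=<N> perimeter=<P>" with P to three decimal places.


Straddling triangles (12 of 48):
  (v0,v3,v1) [-+-] → (1.75593, 1.0962, 0)–(1.56786, 1.0962, 0.108572)  len=0.2172
  (v1,v3,v4) [-++] → (1.56786, 1.0962, 0.108572)–(1.1259, 1.0962, 0.3637)  len=0.5103
  (v1,v4,v2) [-+-] → (1.1259, 1.0962, 0.3637)–(1.1259, 1.0962, 0.350027)  len=0.0137
  (v2,v4,v5) [-++] → (1.1259, 1.0962, 0.350027)–(1.1259, 1.0962, -0.3637)  len=0.7137
  (v2,v5,v0) [-+-] → (1.1259, 1.0962, -0.3637)–(1.13774, 1.0962, -0.356864)  len=0.0137
  (v0,v5,v3) [-++] → (1.13774, 1.0962, -0.356864)–(1.75593, 1.0962, 0)  len=0.7138
  (v9,v12,v10) [+-+] → (-1.75593, 1.0962, 0)–(-1.13774, 1.0962, 0.356864)  len=0.7138
  (v10,v12,v13) [+--] → (-1.13774, 1.0962, 0.356864)–(-1.1259, 1.0962, 0.3637)  len=0.0137
  (v10,v13,v11) [+-+] → (-1.1259, 1.0962, 0.3637)–(-1.1259, 1.0962, -0.350027)  len=0.7137
  (v11,v13,v14) [+--] → (-1.1259, 1.0962, -0.350027)–(-1.1259, 1.0962, -0.3637)  len=0.0137
  (v11,v14,v9) [+-+] → (-1.1259, 1.0962, -0.3637)–(-1.56786, 1.0962, -0.108572)  len=0.5103
  (v9,v14,v12) [+--] → (-1.56786, 1.0962, -0.108572)–(-1.75593, 1.0962, 0)  len=0.2172

Chained into 2 loop(s):
  loop 1: 6 segments, perimeter = 2.1824
  loop 2: 6 segments, perimeter = 2.1824
Total perimeter = 4.365

loops=2 perimeter=4.365


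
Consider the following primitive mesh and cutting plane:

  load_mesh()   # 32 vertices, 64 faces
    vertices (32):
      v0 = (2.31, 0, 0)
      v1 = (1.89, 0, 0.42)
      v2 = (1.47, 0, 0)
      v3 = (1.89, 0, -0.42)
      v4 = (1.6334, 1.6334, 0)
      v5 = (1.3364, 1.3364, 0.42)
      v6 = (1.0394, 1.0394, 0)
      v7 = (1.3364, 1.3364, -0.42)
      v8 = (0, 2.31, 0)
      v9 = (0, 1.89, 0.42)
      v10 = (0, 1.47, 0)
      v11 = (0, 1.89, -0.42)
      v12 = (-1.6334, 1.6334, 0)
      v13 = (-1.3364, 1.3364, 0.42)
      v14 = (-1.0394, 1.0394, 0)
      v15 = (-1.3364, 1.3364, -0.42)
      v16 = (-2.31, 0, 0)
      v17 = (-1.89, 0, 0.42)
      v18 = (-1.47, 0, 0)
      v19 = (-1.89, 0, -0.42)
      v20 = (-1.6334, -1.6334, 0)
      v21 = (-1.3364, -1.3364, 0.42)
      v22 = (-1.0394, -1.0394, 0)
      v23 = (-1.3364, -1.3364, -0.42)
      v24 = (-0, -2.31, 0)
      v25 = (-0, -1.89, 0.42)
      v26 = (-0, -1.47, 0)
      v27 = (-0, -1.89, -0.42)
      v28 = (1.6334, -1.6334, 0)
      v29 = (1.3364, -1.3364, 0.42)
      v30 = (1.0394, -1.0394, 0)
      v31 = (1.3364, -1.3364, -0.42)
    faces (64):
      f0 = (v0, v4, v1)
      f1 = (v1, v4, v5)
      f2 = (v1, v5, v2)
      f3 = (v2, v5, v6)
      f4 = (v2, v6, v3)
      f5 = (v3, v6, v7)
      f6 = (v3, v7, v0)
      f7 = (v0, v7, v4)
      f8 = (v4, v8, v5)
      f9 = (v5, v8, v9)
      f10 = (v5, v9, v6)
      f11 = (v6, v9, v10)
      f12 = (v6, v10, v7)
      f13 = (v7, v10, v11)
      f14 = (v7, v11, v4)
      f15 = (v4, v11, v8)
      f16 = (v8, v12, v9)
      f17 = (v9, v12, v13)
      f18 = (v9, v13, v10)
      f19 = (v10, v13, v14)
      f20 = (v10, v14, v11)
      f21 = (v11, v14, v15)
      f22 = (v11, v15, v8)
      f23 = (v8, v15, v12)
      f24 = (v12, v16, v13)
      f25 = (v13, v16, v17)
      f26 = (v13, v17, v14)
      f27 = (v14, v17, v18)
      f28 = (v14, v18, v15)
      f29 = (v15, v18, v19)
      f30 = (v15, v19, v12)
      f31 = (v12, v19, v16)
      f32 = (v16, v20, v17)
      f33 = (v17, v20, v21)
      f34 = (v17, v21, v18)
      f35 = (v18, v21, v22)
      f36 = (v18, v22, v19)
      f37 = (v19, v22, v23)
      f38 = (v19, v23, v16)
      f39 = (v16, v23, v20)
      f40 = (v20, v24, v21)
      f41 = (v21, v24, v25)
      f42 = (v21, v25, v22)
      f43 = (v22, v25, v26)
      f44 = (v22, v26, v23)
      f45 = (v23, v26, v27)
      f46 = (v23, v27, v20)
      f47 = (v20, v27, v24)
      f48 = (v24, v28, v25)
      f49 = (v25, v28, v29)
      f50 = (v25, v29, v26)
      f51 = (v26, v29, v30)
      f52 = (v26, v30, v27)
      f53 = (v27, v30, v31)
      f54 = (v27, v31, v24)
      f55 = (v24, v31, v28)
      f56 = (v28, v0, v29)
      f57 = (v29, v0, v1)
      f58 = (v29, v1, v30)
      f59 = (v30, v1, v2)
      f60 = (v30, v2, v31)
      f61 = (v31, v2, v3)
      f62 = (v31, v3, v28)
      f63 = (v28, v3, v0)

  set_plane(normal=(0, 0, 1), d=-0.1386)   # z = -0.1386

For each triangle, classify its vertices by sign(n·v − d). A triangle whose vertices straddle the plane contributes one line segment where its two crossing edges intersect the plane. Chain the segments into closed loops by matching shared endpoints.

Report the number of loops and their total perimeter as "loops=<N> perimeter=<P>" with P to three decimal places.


Straddling triangles (32 of 64):
  (v2,v6,v3) [++-] → (1.3201, 0.696398, -0.1386)–(1.6086, 0, -0.1386)  len=0.7538
  (v3,v6,v7) [-+-] → (1.3201, 0.696398, -0.1386)–(1.13741, 1.13741, -0.1386)  len=0.4774
  (v3,v7,v0) [--+] → (1.98871, 0.441012, -0.1386)–(2.1714, 0, -0.1386)  len=0.4774
  (v0,v7,v4) [+-+] → (1.98871, 0.441012, -0.1386)–(1.53539, 1.53539, -0.1386)  len=1.1846
  (v6,v10,v7) [++-] → (0.441012, 1.42591, -0.1386)–(1.13741, 1.13741, -0.1386)  len=0.7538
  (v7,v10,v11) [-+-] → (0.441012, 1.42591, -0.1386)–(0, 1.6086, -0.1386)  len=0.4774
  (v7,v11,v4) [--+] → (1.09438, 1.71808, -0.1386)–(1.53539, 1.53539, -0.1386)  len=0.4774
  (v4,v11,v8) [+-+] → (1.09438, 1.71808, -0.1386)–(0, 2.1714, -0.1386)  len=1.1846
  (v10,v14,v11) [++-] → (-0.696398, 1.3201, -0.1386)–(0, 1.6086, -0.1386)  len=0.7538
  (v11,v14,v15) [-+-] → (-0.696398, 1.3201, -0.1386)–(-1.13741, 1.13741, -0.1386)  len=0.4774
  (v11,v15,v8) [--+] → (-0.441012, 1.98871, -0.1386)–(0, 2.1714, -0.1386)  len=0.4774
  (v8,v15,v12) [+-+] → (-0.441012, 1.98871, -0.1386)–(-1.53539, 1.53539, -0.1386)  len=1.1846
  (v14,v18,v15) [++-] → (-1.42591, 0.441012, -0.1386)–(-1.13741, 1.13741, -0.1386)  len=0.7538
  (v15,v18,v19) [-+-] → (-1.42591, 0.441012, -0.1386)–(-1.6086, 0, -0.1386)  len=0.4774
  (v15,v19,v12) [--+] → (-1.71808, 1.09438, -0.1386)–(-1.53539, 1.53539, -0.1386)  len=0.4774
  (v12,v19,v16) [+-+] → (-1.71808, 1.09438, -0.1386)–(-2.1714, 0, -0.1386)  len=1.1846
  (v18,v22,v19) [++-] → (-1.3201, -0.696398, -0.1386)–(-1.6086, 0, -0.1386)  len=0.7538
  (v19,v22,v23) [-+-] → (-1.3201, -0.696398, -0.1386)–(-1.13741, -1.13741, -0.1386)  len=0.4774
  (v19,v23,v16) [--+] → (-1.98871, -0.441012, -0.1386)–(-2.1714, 0, -0.1386)  len=0.4774
  (v16,v23,v20) [+-+] → (-1.98871, -0.441012, -0.1386)–(-1.53539, -1.53539, -0.1386)  len=1.1846
  (v22,v26,v23) [++-] → (-0.441012, -1.42591, -0.1386)–(-1.13741, -1.13741, -0.1386)  len=0.7538
  (v23,v26,v27) [-+-] → (-0.441012, -1.42591, -0.1386)–(0, -1.6086, -0.1386)  len=0.4774
  (v23,v27,v20) [--+] → (-1.09438, -1.71808, -0.1386)–(-1.53539, -1.53539, -0.1386)  len=0.4774
  (v20,v27,v24) [+-+] → (-1.09438, -1.71808, -0.1386)–(0, -2.1714, -0.1386)  len=1.1846
  (v26,v30,v27) [++-] → (0.696398, -1.3201, -0.1386)–(0, -1.6086, -0.1386)  len=0.7538
  (v27,v30,v31) [-+-] → (0.696398, -1.3201, -0.1386)–(1.13741, -1.13741, -0.1386)  len=0.4774
  (v27,v31,v24) [--+] → (0.441012, -1.98871, -0.1386)–(0, -2.1714, -0.1386)  len=0.4774
  (v24,v31,v28) [+-+] → (0.441012, -1.98871, -0.1386)–(1.53539, -1.53539, -0.1386)  len=1.1846
  (v30,v2,v31) [++-] → (1.42591, -0.441012, -0.1386)–(1.13741, -1.13741, -0.1386)  len=0.7538
  (v31,v2,v3) [-+-] → (1.42591, -0.441012, -0.1386)–(1.6086, 0, -0.1386)  len=0.4774
  (v31,v3,v28) [--+] → (1.71808, -1.09438, -0.1386)–(1.53539, -1.53539, -0.1386)  len=0.4774
  (v28,v3,v0) [+-+] → (1.71808, -1.09438, -0.1386)–(2.1714, 0, -0.1386)  len=1.1846

Chained into 2 loop(s):
  loop 1: 16 segments, perimeter = 9.8492
  loop 2: 16 segments, perimeter = 13.2952
Total perimeter = 23.144

loops=2 perimeter=23.144


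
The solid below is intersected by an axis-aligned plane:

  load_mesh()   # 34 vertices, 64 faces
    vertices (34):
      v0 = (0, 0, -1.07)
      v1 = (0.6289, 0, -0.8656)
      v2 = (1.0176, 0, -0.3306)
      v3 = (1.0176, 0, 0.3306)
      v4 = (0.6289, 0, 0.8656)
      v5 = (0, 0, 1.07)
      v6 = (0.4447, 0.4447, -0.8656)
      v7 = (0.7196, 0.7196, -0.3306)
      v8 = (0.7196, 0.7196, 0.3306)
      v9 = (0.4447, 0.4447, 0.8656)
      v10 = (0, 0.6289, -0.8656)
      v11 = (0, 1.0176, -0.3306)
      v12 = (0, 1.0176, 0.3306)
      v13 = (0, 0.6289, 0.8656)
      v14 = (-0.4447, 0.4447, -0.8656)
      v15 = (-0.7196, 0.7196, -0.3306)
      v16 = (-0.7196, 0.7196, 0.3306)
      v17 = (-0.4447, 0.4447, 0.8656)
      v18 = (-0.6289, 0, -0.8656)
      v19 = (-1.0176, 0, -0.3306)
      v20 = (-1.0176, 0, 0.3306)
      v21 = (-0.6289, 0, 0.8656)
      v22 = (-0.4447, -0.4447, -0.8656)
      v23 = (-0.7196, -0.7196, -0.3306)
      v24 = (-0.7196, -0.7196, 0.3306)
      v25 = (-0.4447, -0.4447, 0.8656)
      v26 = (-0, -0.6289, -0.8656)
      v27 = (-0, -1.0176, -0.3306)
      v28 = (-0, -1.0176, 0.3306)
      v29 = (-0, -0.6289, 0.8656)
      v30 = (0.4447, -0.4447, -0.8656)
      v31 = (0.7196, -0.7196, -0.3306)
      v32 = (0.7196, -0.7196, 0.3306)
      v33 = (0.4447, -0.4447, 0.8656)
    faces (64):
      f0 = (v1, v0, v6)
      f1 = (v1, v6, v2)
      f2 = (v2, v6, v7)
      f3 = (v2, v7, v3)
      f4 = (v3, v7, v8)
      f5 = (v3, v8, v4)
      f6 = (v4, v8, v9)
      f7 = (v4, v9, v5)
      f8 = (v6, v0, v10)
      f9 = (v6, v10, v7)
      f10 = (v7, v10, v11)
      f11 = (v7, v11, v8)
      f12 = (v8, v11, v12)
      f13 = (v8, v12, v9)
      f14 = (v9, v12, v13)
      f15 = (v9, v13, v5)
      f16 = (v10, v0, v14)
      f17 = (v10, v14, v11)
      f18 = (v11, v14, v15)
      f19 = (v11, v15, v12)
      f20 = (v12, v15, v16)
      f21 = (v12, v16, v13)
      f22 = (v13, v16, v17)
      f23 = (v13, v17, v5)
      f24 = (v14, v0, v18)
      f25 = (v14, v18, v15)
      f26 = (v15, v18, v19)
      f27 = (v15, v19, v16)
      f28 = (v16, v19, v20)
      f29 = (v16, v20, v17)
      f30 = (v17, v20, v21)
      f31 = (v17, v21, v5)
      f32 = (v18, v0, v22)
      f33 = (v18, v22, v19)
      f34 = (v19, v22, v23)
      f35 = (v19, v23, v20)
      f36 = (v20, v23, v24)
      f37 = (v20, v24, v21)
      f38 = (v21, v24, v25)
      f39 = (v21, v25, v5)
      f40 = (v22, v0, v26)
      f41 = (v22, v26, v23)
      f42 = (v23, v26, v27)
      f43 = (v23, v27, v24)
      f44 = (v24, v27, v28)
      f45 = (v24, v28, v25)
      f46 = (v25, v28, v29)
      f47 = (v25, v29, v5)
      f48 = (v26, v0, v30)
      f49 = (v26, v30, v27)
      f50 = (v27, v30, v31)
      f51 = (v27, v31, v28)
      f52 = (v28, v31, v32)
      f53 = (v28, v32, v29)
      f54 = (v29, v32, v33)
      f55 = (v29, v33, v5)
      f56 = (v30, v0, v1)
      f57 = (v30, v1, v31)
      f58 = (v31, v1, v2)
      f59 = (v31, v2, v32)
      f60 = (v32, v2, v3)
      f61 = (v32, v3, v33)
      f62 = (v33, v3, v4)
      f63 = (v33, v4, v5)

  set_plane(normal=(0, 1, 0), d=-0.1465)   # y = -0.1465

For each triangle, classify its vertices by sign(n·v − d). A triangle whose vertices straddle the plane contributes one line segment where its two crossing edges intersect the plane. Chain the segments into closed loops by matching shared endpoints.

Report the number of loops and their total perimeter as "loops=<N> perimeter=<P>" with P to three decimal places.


loops=1 perimeter=6.333

Straddling triangles (20 of 64):
  (v18,v0,v22) [++-] → (-0.1465, -0.1465, -1.00266)–(-0.568218, -0.1465, -0.8656)  len=0.4434
  (v18,v22,v19) [+-+] → (-0.568218, -0.1465, -0.8656)–(-0.828866, -0.1465, -0.506848)  len=0.4434
  (v19,v22,v23) [+--] → (-0.828866, -0.1465, -0.506848)–(-0.956932, -0.1465, -0.3306)  len=0.2179
  (v19,v23,v20) [+-+] → (-0.956932, -0.1465, -0.3306)–(-0.956932, -0.1465, 0.195989)  len=0.5266
  (v20,v23,v24) [+--] → (-0.956932, -0.1465, 0.195989)–(-0.956932, -0.1465, 0.3306)  len=0.1346
  (v20,v24,v21) [+-+] → (-0.956932, -0.1465, 0.3306)–(-0.647365, -0.1465, 0.756682)  len=0.5267
  (v21,v24,v25) [+--] → (-0.647365, -0.1465, 0.756682)–(-0.568218, -0.1465, 0.8656)  len=0.1346
  (v21,v25,v5) [+-+] → (-0.568218, -0.1465, 0.8656)–(-0.1465, -0.1465, 1.00266)  len=0.4434
  (v22,v0,v26) [-+-] → (-0.1465, -0.1465, -1.00266)–(0, -0.1465, -1.02239)  len=0.1478
  (v25,v29,v5) [--+] → (0, -0.1465, 1.02239)–(-0.1465, -0.1465, 1.00266)  len=0.1478
  (v26,v0,v30) [-+-] → (0, -0.1465, -1.02239)–(0.1465, -0.1465, -1.00266)  len=0.1478
  (v29,v33,v5) [--+] → (0.1465, -0.1465, 1.00266)–(0, -0.1465, 1.02239)  len=0.1478
  (v30,v0,v1) [-++] → (0.1465, -0.1465, -1.00266)–(0.568218, -0.1465, -0.8656)  len=0.4434
  (v30,v1,v31) [-+-] → (0.568218, -0.1465, -0.8656)–(0.647365, -0.1465, -0.756682)  len=0.1346
  (v31,v1,v2) [-++] → (0.647365, -0.1465, -0.756682)–(0.956932, -0.1465, -0.3306)  len=0.5267
  (v31,v2,v32) [-+-] → (0.956932, -0.1465, -0.3306)–(0.956932, -0.1465, -0.195989)  len=0.1346
  (v32,v2,v3) [-++] → (0.956932, -0.1465, -0.195989)–(0.956932, -0.1465, 0.3306)  len=0.5266
  (v32,v3,v33) [-+-] → (0.956932, -0.1465, 0.3306)–(0.828866, -0.1465, 0.506848)  len=0.2179
  (v33,v3,v4) [-++] → (0.828866, -0.1465, 0.506848)–(0.568218, -0.1465, 0.8656)  len=0.4434
  (v33,v4,v5) [-++] → (0.568218, -0.1465, 0.8656)–(0.1465, -0.1465, 1.00266)  len=0.4434

Chained into 1 loop(s):
  loop 1: 20 segments, perimeter = 6.3326
Total perimeter = 6.333


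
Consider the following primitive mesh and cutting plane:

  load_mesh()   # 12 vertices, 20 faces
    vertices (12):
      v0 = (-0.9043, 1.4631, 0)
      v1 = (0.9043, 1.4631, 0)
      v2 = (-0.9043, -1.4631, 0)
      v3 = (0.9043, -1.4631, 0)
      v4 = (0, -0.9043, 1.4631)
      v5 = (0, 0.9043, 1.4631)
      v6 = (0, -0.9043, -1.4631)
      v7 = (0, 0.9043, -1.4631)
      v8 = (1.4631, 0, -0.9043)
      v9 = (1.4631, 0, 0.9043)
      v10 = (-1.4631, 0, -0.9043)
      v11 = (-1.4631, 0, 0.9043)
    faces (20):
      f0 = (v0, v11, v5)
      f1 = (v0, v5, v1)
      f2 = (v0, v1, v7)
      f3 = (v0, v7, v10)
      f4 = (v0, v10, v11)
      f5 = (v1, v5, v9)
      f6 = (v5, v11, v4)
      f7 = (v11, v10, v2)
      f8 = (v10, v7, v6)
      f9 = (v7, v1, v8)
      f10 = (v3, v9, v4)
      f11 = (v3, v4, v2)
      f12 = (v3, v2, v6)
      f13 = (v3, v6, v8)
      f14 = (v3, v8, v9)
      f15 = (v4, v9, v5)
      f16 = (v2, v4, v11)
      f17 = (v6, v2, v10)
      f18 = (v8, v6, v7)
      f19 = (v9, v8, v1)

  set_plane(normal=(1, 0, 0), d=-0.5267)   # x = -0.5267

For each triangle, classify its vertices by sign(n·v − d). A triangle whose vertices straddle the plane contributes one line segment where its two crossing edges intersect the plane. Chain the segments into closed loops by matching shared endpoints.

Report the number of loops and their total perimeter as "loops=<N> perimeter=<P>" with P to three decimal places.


loops=1 perimeter=8.614

Straddling triangles (10 of 20):
  (v0,v11,v5) [--+] → (-0.5267, 0.578762, 1.26194)–(-0.5267, 1.22977, 0.610933)  len=0.9207
  (v0,v5,v1) [-++] → (-0.5267, 1.22977, 0.610933)–(-0.5267, 1.4631, 0)  len=0.6540
  (v0,v1,v7) [-++] → (-0.5267, 1.4631, 0)–(-0.5267, 1.22977, -0.610933)  len=0.6540
  (v0,v7,v10) [-+-] → (-0.5267, 1.22977, -0.610933)–(-0.5267, 0.578762, -1.26194)  len=0.9207
  (v5,v11,v4) [+-+] → (-0.5267, 0.578762, 1.26194)–(-0.5267, -0.578762, 1.26194)  len=1.1575
  (v10,v7,v6) [-++] → (-0.5267, 0.578762, -1.26194)–(-0.5267, -0.578762, -1.26194)  len=1.1575
  (v3,v4,v2) [++-] → (-0.5267, -1.22977, 0.610933)–(-0.5267, -1.4631, 0)  len=0.6540
  (v3,v2,v6) [+-+] → (-0.5267, -1.4631, 0)–(-0.5267, -1.22977, -0.610933)  len=0.6540
  (v2,v4,v11) [-+-] → (-0.5267, -1.22977, 0.610933)–(-0.5267, -0.578762, 1.26194)  len=0.9207
  (v6,v2,v10) [+--] → (-0.5267, -1.22977, -0.610933)–(-0.5267, -0.578762, -1.26194)  len=0.9207

Chained into 1 loop(s):
  loop 1: 10 segments, perimeter = 8.6136
Total perimeter = 8.614


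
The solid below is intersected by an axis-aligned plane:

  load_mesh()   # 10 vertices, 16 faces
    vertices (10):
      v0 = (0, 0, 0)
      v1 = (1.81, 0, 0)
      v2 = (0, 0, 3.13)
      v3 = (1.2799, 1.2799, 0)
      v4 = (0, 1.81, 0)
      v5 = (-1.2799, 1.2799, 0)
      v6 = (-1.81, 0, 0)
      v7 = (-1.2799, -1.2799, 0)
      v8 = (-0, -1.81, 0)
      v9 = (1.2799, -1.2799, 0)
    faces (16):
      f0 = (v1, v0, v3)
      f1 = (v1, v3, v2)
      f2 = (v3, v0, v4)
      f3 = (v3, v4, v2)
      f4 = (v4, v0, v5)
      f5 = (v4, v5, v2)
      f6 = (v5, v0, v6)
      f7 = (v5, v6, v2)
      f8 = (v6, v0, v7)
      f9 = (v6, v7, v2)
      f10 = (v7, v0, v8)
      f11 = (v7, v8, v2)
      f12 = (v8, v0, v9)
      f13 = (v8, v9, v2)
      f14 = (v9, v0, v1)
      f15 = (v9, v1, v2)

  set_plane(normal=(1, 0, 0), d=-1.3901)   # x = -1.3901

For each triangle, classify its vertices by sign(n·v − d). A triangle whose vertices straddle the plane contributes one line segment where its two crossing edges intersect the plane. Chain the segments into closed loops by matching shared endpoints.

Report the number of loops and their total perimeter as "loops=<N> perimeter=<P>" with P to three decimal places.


Straddling triangles (4 of 16):
  (v5,v0,v6) [++-] → (-1.3901, 0, 0)–(-1.3901, 1.01383, 0)  len=1.0138
  (v5,v6,v2) [+-+] → (-1.3901, 1.01383, 0)–(-1.3901, 0, 0.726125)  len=1.2470
  (v6,v0,v7) [-++] → (-1.3901, 0, 0)–(-1.3901, -1.01383, 0)  len=1.0138
  (v6,v7,v2) [-++] → (-1.3901, -1.01383, 0)–(-1.3901, 0, 0.726125)  len=1.2470

Chained into 1 loop(s):
  loop 1: 4 segments, perimeter = 4.5217
Total perimeter = 4.522

loops=1 perimeter=4.522


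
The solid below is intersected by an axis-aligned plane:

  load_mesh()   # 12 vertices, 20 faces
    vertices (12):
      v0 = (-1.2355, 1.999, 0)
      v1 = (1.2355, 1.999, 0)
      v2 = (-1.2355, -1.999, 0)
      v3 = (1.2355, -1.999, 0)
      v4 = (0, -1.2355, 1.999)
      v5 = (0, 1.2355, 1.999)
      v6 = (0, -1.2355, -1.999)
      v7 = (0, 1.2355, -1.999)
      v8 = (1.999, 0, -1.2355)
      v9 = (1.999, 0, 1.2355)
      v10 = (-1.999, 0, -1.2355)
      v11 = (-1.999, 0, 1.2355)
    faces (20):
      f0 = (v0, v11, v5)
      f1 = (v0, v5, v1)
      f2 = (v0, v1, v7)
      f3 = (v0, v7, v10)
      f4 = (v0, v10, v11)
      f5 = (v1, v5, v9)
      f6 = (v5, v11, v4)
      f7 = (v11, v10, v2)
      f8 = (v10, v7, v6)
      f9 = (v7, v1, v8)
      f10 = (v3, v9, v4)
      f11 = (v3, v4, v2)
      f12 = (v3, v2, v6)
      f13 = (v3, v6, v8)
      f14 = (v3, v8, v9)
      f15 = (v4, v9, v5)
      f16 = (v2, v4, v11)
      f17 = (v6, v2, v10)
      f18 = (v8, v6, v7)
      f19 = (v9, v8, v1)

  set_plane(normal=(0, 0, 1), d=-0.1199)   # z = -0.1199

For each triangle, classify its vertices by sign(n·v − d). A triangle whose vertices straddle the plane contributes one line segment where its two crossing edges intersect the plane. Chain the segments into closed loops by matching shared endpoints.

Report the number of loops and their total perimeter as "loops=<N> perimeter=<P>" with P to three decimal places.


loops=1 perimeter=13.213

Straddling triangles (10 of 20):
  (v0,v1,v7) [++-] → (1.16139, 1.95321, -0.1199)–(-1.16139, 1.95321, -0.1199)  len=2.3228
  (v0,v7,v10) [+--] → (-1.16139, 1.95321, -0.1199)–(-1.30959, 1.80501, -0.1199)  len=0.2096
  (v0,v10,v11) [+-+] → (-1.30959, 1.80501, -0.1199)–(-1.999, 0, -0.1199)  len=1.9322
  (v11,v10,v2) [+-+] → (-1.999, 0, -0.1199)–(-1.30959, -1.80501, -0.1199)  len=1.9322
  (v7,v1,v8) [-+-] → (1.16139, 1.95321, -0.1199)–(1.30959, 1.80501, -0.1199)  len=0.2096
  (v3,v2,v6) [++-] → (-1.16139, -1.95321, -0.1199)–(1.16139, -1.95321, -0.1199)  len=2.3228
  (v3,v6,v8) [+--] → (1.16139, -1.95321, -0.1199)–(1.30959, -1.80501, -0.1199)  len=0.2096
  (v3,v8,v9) [+-+] → (1.30959, -1.80501, -0.1199)–(1.999, 0, -0.1199)  len=1.9322
  (v6,v2,v10) [-+-] → (-1.16139, -1.95321, -0.1199)–(-1.30959, -1.80501, -0.1199)  len=0.2096
  (v9,v8,v1) [+-+] → (1.999, 0, -0.1199)–(1.30959, 1.80501, -0.1199)  len=1.9322

Chained into 1 loop(s):
  loop 1: 10 segments, perimeter = 13.2126
Total perimeter = 13.213


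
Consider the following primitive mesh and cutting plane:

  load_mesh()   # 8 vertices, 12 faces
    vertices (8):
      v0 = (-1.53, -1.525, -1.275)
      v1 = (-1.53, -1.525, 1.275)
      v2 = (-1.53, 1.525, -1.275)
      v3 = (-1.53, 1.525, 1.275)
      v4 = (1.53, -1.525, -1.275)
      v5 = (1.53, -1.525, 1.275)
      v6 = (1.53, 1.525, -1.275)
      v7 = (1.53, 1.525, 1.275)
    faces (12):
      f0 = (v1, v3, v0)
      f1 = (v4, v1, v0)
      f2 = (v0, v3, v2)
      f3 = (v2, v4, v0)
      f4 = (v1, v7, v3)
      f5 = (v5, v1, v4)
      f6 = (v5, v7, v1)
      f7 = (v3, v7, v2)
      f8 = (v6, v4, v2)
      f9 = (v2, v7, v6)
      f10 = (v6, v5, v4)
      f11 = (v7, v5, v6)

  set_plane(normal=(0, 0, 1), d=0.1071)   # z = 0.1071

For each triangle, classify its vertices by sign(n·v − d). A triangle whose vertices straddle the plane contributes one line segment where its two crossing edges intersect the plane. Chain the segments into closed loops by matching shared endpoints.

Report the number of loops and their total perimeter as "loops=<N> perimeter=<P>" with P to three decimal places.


Straddling triangles (8 of 12):
  (v1,v3,v0) [++-] → (-1.53, 0.1281, 0.1071)–(-1.53, -1.525, 0.1071)  len=1.6531
  (v4,v1,v0) [-+-] → (-0.12852, -1.525, 0.1071)–(-1.53, -1.525, 0.1071)  len=1.4015
  (v0,v3,v2) [-+-] → (-1.53, 0.1281, 0.1071)–(-1.53, 1.525, 0.1071)  len=1.3969
  (v5,v1,v4) [++-] → (-0.12852, -1.525, 0.1071)–(1.53, -1.525, 0.1071)  len=1.6585
  (v3,v7,v2) [++-] → (0.12852, 1.525, 0.1071)–(-1.53, 1.525, 0.1071)  len=1.6585
  (v2,v7,v6) [-+-] → (0.12852, 1.525, 0.1071)–(1.53, 1.525, 0.1071)  len=1.4015
  (v6,v5,v4) [-+-] → (1.53, -0.1281, 0.1071)–(1.53, -1.525, 0.1071)  len=1.3969
  (v7,v5,v6) [++-] → (1.53, -0.1281, 0.1071)–(1.53, 1.525, 0.1071)  len=1.6531

Chained into 1 loop(s):
  loop 1: 8 segments, perimeter = 12.2200
Total perimeter = 12.220

loops=1 perimeter=12.220


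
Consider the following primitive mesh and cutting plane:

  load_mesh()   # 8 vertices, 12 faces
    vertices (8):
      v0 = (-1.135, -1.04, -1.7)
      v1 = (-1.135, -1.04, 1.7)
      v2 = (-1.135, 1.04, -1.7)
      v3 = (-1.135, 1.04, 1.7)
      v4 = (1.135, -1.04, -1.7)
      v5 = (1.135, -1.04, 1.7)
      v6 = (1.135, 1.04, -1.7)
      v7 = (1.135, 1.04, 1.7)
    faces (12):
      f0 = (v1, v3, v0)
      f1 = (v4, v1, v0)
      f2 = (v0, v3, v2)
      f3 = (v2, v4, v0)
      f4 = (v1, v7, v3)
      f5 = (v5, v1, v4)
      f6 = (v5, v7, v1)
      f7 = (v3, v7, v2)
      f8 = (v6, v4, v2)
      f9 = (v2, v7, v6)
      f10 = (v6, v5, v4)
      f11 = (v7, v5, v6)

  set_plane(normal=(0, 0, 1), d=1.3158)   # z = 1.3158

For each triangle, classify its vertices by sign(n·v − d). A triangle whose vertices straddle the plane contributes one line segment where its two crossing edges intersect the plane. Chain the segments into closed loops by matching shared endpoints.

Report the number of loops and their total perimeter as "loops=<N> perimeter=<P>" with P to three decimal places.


Straddling triangles (8 of 12):
  (v1,v3,v0) [++-] → (-1.135, 0.80496, 1.3158)–(-1.135, -1.04, 1.3158)  len=1.8450
  (v4,v1,v0) [-+-] → (-0.87849, -1.04, 1.3158)–(-1.135, -1.04, 1.3158)  len=0.2565
  (v0,v3,v2) [-+-] → (-1.135, 0.80496, 1.3158)–(-1.135, 1.04, 1.3158)  len=0.2350
  (v5,v1,v4) [++-] → (-0.87849, -1.04, 1.3158)–(1.135, -1.04, 1.3158)  len=2.0135
  (v3,v7,v2) [++-] → (0.87849, 1.04, 1.3158)–(-1.135, 1.04, 1.3158)  len=2.0135
  (v2,v7,v6) [-+-] → (0.87849, 1.04, 1.3158)–(1.135, 1.04, 1.3158)  len=0.2565
  (v6,v5,v4) [-+-] → (1.135, -0.80496, 1.3158)–(1.135, -1.04, 1.3158)  len=0.2350
  (v7,v5,v6) [++-] → (1.135, -0.80496, 1.3158)–(1.135, 1.04, 1.3158)  len=1.8450

Chained into 1 loop(s):
  loop 1: 8 segments, perimeter = 8.7000
Total perimeter = 8.700

loops=1 perimeter=8.700


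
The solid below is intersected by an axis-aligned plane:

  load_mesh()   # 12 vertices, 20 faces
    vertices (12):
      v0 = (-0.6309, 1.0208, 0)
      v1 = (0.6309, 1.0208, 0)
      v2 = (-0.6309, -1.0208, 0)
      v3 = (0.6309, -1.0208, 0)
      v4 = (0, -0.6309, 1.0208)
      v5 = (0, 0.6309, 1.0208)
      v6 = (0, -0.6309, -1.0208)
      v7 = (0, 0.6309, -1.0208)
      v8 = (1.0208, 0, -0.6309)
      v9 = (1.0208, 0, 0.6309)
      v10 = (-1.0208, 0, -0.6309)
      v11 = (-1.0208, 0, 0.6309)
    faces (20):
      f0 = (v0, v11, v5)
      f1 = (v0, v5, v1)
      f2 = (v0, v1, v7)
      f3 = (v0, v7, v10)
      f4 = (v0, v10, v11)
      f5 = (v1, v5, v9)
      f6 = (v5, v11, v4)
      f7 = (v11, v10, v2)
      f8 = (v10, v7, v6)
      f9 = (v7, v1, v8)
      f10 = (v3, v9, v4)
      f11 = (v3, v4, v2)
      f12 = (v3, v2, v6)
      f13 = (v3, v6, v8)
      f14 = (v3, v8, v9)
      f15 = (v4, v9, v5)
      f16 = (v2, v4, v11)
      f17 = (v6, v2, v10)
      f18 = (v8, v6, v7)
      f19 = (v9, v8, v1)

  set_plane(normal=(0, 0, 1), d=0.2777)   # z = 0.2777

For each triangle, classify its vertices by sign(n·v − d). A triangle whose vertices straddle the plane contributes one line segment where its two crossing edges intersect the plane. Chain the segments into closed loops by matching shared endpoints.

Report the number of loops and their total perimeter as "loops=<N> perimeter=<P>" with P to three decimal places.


loops=1 perimeter=6.226

Straddling triangles (10 of 20):
  (v0,v11,v5) [-++] → (-0.80252, 0.57148, 0.2777)–(-0.459269, 0.914731, 0.2777)  len=0.4854
  (v0,v5,v1) [-+-] → (-0.459269, 0.914731, 0.2777)–(0.459269, 0.914731, 0.2777)  len=0.9185
  (v0,v10,v11) [--+] → (-1.0208, 0, 0.2777)–(-0.80252, 0.57148, 0.2777)  len=0.6117
  (v1,v5,v9) [-++] → (0.459269, 0.914731, 0.2777)–(0.80252, 0.57148, 0.2777)  len=0.4854
  (v11,v10,v2) [+--] → (-1.0208, 0, 0.2777)–(-0.80252, -0.57148, 0.2777)  len=0.6117
  (v3,v9,v4) [-++] → (0.80252, -0.57148, 0.2777)–(0.459269, -0.914731, 0.2777)  len=0.4854
  (v3,v4,v2) [-+-] → (0.459269, -0.914731, 0.2777)–(-0.459269, -0.914731, 0.2777)  len=0.9185
  (v3,v8,v9) [--+] → (1.0208, 0, 0.2777)–(0.80252, -0.57148, 0.2777)  len=0.6117
  (v2,v4,v11) [-++] → (-0.459269, -0.914731, 0.2777)–(-0.80252, -0.57148, 0.2777)  len=0.4854
  (v9,v8,v1) [+--] → (1.0208, 0, 0.2777)–(0.80252, 0.57148, 0.2777)  len=0.6117

Chained into 1 loop(s):
  loop 1: 10 segments, perimeter = 6.2258
Total perimeter = 6.226


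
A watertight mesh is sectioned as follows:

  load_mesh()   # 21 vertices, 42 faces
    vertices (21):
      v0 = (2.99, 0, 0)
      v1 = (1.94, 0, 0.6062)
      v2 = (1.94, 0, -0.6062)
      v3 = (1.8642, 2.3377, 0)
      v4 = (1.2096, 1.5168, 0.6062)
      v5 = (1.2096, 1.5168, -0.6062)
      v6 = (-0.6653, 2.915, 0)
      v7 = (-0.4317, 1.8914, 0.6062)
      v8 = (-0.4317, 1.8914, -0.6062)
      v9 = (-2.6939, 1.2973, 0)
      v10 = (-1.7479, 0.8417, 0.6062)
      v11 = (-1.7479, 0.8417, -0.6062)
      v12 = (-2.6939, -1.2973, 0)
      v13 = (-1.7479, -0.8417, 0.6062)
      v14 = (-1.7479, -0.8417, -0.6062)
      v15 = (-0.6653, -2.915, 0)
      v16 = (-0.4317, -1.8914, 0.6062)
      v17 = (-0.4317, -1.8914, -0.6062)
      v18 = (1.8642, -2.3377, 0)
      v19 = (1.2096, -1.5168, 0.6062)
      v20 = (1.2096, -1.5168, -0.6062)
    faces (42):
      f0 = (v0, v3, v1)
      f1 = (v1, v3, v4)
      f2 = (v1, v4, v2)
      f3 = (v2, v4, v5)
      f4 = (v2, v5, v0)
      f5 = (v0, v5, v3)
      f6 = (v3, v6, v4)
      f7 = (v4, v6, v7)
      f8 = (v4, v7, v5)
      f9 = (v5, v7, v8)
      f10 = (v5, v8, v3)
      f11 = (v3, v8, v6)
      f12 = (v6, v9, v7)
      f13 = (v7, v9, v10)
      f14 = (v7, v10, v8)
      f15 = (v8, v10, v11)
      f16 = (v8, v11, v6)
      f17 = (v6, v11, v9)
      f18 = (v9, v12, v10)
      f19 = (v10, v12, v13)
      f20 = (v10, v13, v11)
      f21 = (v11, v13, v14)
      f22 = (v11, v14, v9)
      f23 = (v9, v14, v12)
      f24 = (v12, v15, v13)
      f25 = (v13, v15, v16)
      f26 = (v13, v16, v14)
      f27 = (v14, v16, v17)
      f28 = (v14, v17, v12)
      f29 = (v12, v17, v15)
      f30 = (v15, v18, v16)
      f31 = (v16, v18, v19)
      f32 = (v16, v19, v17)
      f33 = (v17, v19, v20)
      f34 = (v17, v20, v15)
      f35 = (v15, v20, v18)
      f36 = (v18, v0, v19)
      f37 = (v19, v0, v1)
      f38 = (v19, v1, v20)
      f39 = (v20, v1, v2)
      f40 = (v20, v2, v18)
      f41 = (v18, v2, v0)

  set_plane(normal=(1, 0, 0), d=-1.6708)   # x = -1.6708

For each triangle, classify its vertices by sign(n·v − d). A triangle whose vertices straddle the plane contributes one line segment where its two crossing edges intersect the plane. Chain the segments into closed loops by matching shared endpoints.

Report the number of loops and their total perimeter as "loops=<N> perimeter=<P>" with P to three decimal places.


Straddling triangles (12 of 42):
  (v6,v9,v7) [+-+] → (-1.6708, 2.11317, 0)–(-1.6708, 1.56599, 0.274159)  len=0.6120
  (v7,v9,v10) [+--] → (-1.6708, 1.56599, 0.274159)–(-1.6708, 0.903189, 0.6062)  len=0.7413
  (v7,v10,v8) [+-+] → (-1.6708, 0.903189, 0.6062)–(-1.6708, 0.903189, 0.53518)  len=0.0710
  (v8,v10,v11) [+--] → (-1.6708, 0.903189, 0.53518)–(-1.6708, 0.903189, -0.6062)  len=1.1414
  (v8,v11,v6) [+-+] → (-1.6708, 0.903189, -0.6062)–(-1.6708, 0.989355, -0.563028)  len=0.0964
  (v6,v11,v9) [+--] → (-1.6708, 0.989355, -0.563028)–(-1.6708, 2.11317, 0)  len=1.2570
  (v12,v15,v13) [-+-] → (-1.6708, -2.11317, 0)–(-1.6708, -0.989355, 0.563028)  len=1.2570
  (v13,v15,v16) [-++] → (-1.6708, -0.989355, 0.563028)–(-1.6708, -0.903189, 0.6062)  len=0.0964
  (v13,v16,v14) [-+-] → (-1.6708, -0.903189, 0.6062)–(-1.6708, -0.903189, -0.53518)  len=1.1414
  (v14,v16,v17) [-++] → (-1.6708, -0.903189, -0.53518)–(-1.6708, -0.903189, -0.6062)  len=0.0710
  (v14,v17,v12) [-+-] → (-1.6708, -0.903189, -0.6062)–(-1.6708, -1.56599, -0.274159)  len=0.7413
  (v12,v17,v15) [-++] → (-1.6708, -1.56599, -0.274159)–(-1.6708, -2.11317, 0)  len=0.6120

Chained into 2 loop(s):
  loop 1: 6 segments, perimeter = 3.9191
  loop 2: 6 segments, perimeter = 3.9191
Total perimeter = 7.838

loops=2 perimeter=7.838
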